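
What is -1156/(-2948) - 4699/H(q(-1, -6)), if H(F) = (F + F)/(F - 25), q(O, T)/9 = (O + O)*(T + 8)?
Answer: -211232135/53064 ≈ -3980.7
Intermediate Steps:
q(O, T) = 18*O*(8 + T) (q(O, T) = 9*((O + O)*(T + 8)) = 9*((2*O)*(8 + T)) = 9*(2*O*(8 + T)) = 18*O*(8 + T))
H(F) = 2*F/(-25 + F) (H(F) = (2*F)/(-25 + F) = 2*F/(-25 + F))
-1156/(-2948) - 4699/H(q(-1, -6)) = -1156/(-2948) - 4699*(-(-25 + 18*(-1)*(8 - 6))/(36*(8 - 6))) = -1156*(-1/2948) - 4699/(2*(18*(-1)*2)/(-25 + 18*(-1)*2)) = 289/737 - 4699/(2*(-36)/(-25 - 36)) = 289/737 - 4699/(2*(-36)/(-61)) = 289/737 - 4699/(2*(-36)*(-1/61)) = 289/737 - 4699/72/61 = 289/737 - 4699*61/72 = 289/737 - 286639/72 = -211232135/53064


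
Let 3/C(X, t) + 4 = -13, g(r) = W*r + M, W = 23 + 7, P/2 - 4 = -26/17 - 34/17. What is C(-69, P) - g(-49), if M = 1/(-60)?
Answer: 1499237/1020 ≈ 1469.8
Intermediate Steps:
M = -1/60 ≈ -0.016667
P = 16/17 (P = 8 + 2*(-26/17 - 34/17) = 8 + 2*(-26*1/17 - 34*1/17) = 8 + 2*(-26/17 - 2) = 8 + 2*(-60/17) = 8 - 120/17 = 16/17 ≈ 0.94118)
W = 30
g(r) = -1/60 + 30*r (g(r) = 30*r - 1/60 = -1/60 + 30*r)
C(X, t) = -3/17 (C(X, t) = 3/(-4 - 13) = 3/(-17) = 3*(-1/17) = -3/17)
C(-69, P) - g(-49) = -3/17 - (-1/60 + 30*(-49)) = -3/17 - (-1/60 - 1470) = -3/17 - 1*(-88201/60) = -3/17 + 88201/60 = 1499237/1020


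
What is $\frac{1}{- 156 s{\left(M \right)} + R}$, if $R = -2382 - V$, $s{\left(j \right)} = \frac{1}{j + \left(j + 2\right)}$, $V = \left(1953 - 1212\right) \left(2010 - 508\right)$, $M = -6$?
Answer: $- \frac{5}{5576742} \approx -8.9658 \cdot 10^{-7}$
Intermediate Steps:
$V = 1112982$ ($V = 741 \cdot 1502 = 1112982$)
$s{\left(j \right)} = \frac{1}{2 + 2 j}$ ($s{\left(j \right)} = \frac{1}{j + \left(2 + j\right)} = \frac{1}{2 + 2 j}$)
$R = -1115364$ ($R = -2382 - 1112982 = -1115364$)
$\frac{1}{- 156 s{\left(M \right)} + R} = \frac{1}{- 156 \frac{1}{2 \left(1 - 6\right)} - 1115364} = \frac{1}{- 156 \frac{1}{2 \left(-5\right)} - 1115364} = \frac{1}{- 156 \cdot \frac{1}{2} \left(- \frac{1}{5}\right) - 1115364} = \frac{1}{\left(-156\right) \left(- \frac{1}{10}\right) - 1115364} = \frac{1}{\frac{78}{5} - 1115364} = \frac{1}{- \frac{5576742}{5}} = - \frac{5}{5576742}$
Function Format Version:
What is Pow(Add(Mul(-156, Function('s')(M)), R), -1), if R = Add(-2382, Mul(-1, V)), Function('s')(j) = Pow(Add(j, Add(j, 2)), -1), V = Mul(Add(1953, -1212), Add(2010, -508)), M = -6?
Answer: Rational(-5, 5576742) ≈ -8.9658e-7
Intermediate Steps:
V = 1112982 (V = Mul(741, 1502) = 1112982)
Function('s')(j) = Pow(Add(2, Mul(2, j)), -1) (Function('s')(j) = Pow(Add(j, Add(2, j)), -1) = Pow(Add(2, Mul(2, j)), -1))
R = -1115364 (R = Add(-2382, Mul(-1, 1112982)) = Add(-2382, -1112982) = -1115364)
Pow(Add(Mul(-156, Function('s')(M)), R), -1) = Pow(Add(Mul(-156, Mul(Rational(1, 2), Pow(Add(1, -6), -1))), -1115364), -1) = Pow(Add(Mul(-156, Mul(Rational(1, 2), Pow(-5, -1))), -1115364), -1) = Pow(Add(Mul(-156, Mul(Rational(1, 2), Rational(-1, 5))), -1115364), -1) = Pow(Add(Mul(-156, Rational(-1, 10)), -1115364), -1) = Pow(Add(Rational(78, 5), -1115364), -1) = Pow(Rational(-5576742, 5), -1) = Rational(-5, 5576742)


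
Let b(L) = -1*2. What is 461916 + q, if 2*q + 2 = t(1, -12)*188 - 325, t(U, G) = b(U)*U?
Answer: 923129/2 ≈ 4.6156e+5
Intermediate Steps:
b(L) = -2
t(U, G) = -2*U
q = -703/2 (q = -1 + (-2*1*188 - 325)/2 = -1 + (-2*188 - 325)/2 = -1 + (-376 - 325)/2 = -1 + (1/2)*(-701) = -1 - 701/2 = -703/2 ≈ -351.50)
461916 + q = 461916 - 703/2 = 923129/2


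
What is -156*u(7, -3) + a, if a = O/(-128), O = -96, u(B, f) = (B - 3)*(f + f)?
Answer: 14979/4 ≈ 3744.8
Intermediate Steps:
u(B, f) = 2*f*(-3 + B) (u(B, f) = (-3 + B)*(2*f) = 2*f*(-3 + B))
a = ¾ (a = -96/(-128) = -96*(-1/128) = ¾ ≈ 0.75000)
-156*u(7, -3) + a = -312*(-3)*(-3 + 7) + ¾ = -312*(-3)*4 + ¾ = -156*(-24) + ¾ = 3744 + ¾ = 14979/4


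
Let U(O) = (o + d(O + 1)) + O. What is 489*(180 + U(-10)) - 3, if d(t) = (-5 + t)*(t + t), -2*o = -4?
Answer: 207333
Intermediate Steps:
o = 2 (o = -1/2*(-4) = 2)
d(t) = 2*t*(-5 + t) (d(t) = (-5 + t)*(2*t) = 2*t*(-5 + t))
U(O) = 2 + O + 2*(1 + O)*(-4 + O) (U(O) = (2 + 2*(O + 1)*(-5 + (O + 1))) + O = (2 + 2*(1 + O)*(-5 + (1 + O))) + O = (2 + 2*(1 + O)*(-4 + O)) + O = 2 + O + 2*(1 + O)*(-4 + O))
489*(180 + U(-10)) - 3 = 489*(180 + (-6 - 5*(-10) + 2*(-10)**2)) - 3 = 489*(180 + (-6 + 50 + 2*100)) - 3 = 489*(180 + (-6 + 50 + 200)) - 3 = 489*(180 + 244) - 3 = 489*424 - 3 = 207336 - 3 = 207333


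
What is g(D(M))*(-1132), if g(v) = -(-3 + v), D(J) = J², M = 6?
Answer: 37356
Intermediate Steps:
g(v) = 3 - v
g(D(M))*(-1132) = (3 - 1*6²)*(-1132) = (3 - 1*36)*(-1132) = (3 - 36)*(-1132) = -33*(-1132) = 37356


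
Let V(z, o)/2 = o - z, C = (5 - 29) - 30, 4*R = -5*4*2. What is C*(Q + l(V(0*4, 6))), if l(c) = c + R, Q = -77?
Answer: 4050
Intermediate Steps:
R = -10 (R = (-5*4*2)/4 = (-20*2)/4 = (1/4)*(-40) = -10)
C = -54 (C = -24 - 30 = -54)
V(z, o) = -2*z + 2*o (V(z, o) = 2*(o - z) = -2*z + 2*o)
l(c) = -10 + c (l(c) = c - 10 = -10 + c)
C*(Q + l(V(0*4, 6))) = -54*(-77 + (-10 + (-0*4 + 2*6))) = -54*(-77 + (-10 + (-2*0 + 12))) = -54*(-77 + (-10 + (0 + 12))) = -54*(-77 + (-10 + 12)) = -54*(-77 + 2) = -54*(-75) = 4050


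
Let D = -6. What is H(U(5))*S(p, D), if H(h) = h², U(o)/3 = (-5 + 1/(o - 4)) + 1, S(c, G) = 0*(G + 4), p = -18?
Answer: 0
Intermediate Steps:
S(c, G) = 0 (S(c, G) = 0*(4 + G) = 0)
U(o) = -12 + 3/(-4 + o) (U(o) = 3*((-5 + 1/(o - 4)) + 1) = 3*((-5 + 1/(-4 + o)) + 1) = 3*(-4 + 1/(-4 + o)) = -12 + 3/(-4 + o))
H(U(5))*S(p, D) = (3*(17 - 4*5)/(-4 + 5))²*0 = (3*(17 - 20)/1)²*0 = (3*1*(-3))²*0 = (-9)²*0 = 81*0 = 0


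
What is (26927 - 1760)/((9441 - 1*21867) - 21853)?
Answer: -25167/34279 ≈ -0.73418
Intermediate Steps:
(26927 - 1760)/((9441 - 1*21867) - 21853) = 25167/((9441 - 21867) - 21853) = 25167/(-12426 - 21853) = 25167/(-34279) = 25167*(-1/34279) = -25167/34279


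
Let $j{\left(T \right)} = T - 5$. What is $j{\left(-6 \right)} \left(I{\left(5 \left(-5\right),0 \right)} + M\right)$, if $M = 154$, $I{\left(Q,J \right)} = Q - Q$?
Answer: $-1694$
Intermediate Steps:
$I{\left(Q,J \right)} = 0$
$j{\left(T \right)} = -5 + T$
$j{\left(-6 \right)} \left(I{\left(5 \left(-5\right),0 \right)} + M\right) = \left(-5 - 6\right) \left(0 + 154\right) = \left(-11\right) 154 = -1694$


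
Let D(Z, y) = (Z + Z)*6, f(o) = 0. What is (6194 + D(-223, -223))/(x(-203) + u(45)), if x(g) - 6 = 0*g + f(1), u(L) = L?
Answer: 3518/51 ≈ 68.980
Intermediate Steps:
D(Z, y) = 12*Z (D(Z, y) = (2*Z)*6 = 12*Z)
x(g) = 6 (x(g) = 6 + (0*g + 0) = 6 + (0 + 0) = 6 + 0 = 6)
(6194 + D(-223, -223))/(x(-203) + u(45)) = (6194 + 12*(-223))/(6 + 45) = (6194 - 2676)/51 = 3518*(1/51) = 3518/51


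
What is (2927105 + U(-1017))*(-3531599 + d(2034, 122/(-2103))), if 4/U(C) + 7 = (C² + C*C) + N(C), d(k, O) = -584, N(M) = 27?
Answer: -10693690299994918651/1034299 ≈ -1.0339e+13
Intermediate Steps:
U(C) = 4/(20 + 2*C²) (U(C) = 4/(-7 + ((C² + C*C) + 27)) = 4/(-7 + ((C² + C²) + 27)) = 4/(-7 + (2*C² + 27)) = 4/(-7 + (27 + 2*C²)) = 4/(20 + 2*C²))
(2927105 + U(-1017))*(-3531599 + d(2034, 122/(-2103))) = (2927105 + 2/(10 + (-1017)²))*(-3531599 - 584) = (2927105 + 2/(10 + 1034289))*(-3532183) = (2927105 + 2/1034299)*(-3532183) = (3027501774397/1034299)*(-3532183) = -10693690299994918651/1034299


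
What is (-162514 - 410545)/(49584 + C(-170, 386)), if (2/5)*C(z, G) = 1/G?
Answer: -442401548/38278853 ≈ -11.557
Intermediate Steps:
C(z, G) = 5/(2*G)
(-162514 - 410545)/(49584 + C(-170, 386)) = (-162514 - 410545)/(49584 + (5/2)/386) = -573059/(49584 + (5/2)*(1/386)) = -573059/(49584 + 5/772) = -573059/38278853/772 = -573059*772/38278853 = -442401548/38278853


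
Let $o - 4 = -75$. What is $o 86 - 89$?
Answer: $-6195$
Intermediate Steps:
$o = -71$ ($o = 4 - 75 = -71$)
$o 86 - 89 = \left(-71\right) 86 - 89 = -6106 - 89 = -6195$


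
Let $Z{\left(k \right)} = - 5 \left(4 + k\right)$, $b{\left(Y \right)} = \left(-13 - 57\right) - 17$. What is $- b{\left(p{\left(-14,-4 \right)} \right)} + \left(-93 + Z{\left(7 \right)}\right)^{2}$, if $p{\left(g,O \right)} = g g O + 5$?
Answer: $21991$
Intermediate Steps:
$p{\left(g,O \right)} = 5 + O g^{2}$ ($p{\left(g,O \right)} = g^{2} O + 5 = O g^{2} + 5 = 5 + O g^{2}$)
$b{\left(Y \right)} = -87$ ($b{\left(Y \right)} = -70 - 17 = -87$)
$Z{\left(k \right)} = -20 - 5 k$
$- b{\left(p{\left(-14,-4 \right)} \right)} + \left(-93 + Z{\left(7 \right)}\right)^{2} = \left(-1\right) \left(-87\right) + \left(-93 - 55\right)^{2} = 87 + \left(-93 - 55\right)^{2} = 87 + \left(-148\right)^{2} = 87 + 21904 = 21991$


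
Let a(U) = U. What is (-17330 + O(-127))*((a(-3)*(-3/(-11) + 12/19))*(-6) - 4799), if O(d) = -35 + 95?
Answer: 1569354730/19 ≈ 8.2598e+7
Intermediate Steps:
O(d) = 60
(-17330 + O(-127))*((a(-3)*(-3/(-11) + 12/19))*(-6) - 4799) = (-17330 + 60)*(-3*(-3/(-11) + 12/19)*(-6) - 4799) = -17270*(-3*(-3*(-1/11) + 12*(1/19))*(-6) - 4799) = -17270*(-3*(3/11 + 12/19)*(-6) - 4799) = -17270*(-3*189/209*(-6) - 4799) = -17270*(-567/209*(-6) - 4799) = -17270*(3402/209 - 4799) = -17270*(-999589/209) = 1569354730/19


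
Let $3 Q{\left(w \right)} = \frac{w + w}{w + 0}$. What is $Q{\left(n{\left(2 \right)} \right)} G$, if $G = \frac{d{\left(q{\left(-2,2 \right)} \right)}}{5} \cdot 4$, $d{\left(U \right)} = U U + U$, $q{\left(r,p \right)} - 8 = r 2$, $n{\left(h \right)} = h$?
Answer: $\frac{32}{3} \approx 10.667$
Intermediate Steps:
$q{\left(r,p \right)} = 8 + 2 r$ ($q{\left(r,p \right)} = 8 + r 2 = 8 + 2 r$)
$d{\left(U \right)} = U + U^{2}$ ($d{\left(U \right)} = U^{2} + U = U + U^{2}$)
$Q{\left(w \right)} = \frac{2}{3}$ ($Q{\left(w \right)} = \frac{\left(w + w\right) \frac{1}{w + 0}}{3} = \frac{2 w \frac{1}{w}}{3} = \frac{1}{3} \cdot 2 = \frac{2}{3}$)
$G = 16$ ($G = \frac{\left(8 + 2 \left(-2\right)\right) \left(1 + \left(8 + 2 \left(-2\right)\right)\right)}{5} \cdot 4 = \left(8 - 4\right) \left(1 + \left(8 - 4\right)\right) \frac{1}{5} \cdot 4 = 4 \left(1 + 4\right) \frac{1}{5} \cdot 4 = 4 \cdot 5 \cdot \frac{1}{5} \cdot 4 = 20 \cdot \frac{1}{5} \cdot 4 = 4 \cdot 4 = 16$)
$Q{\left(n{\left(2 \right)} \right)} G = \frac{2}{3} \cdot 16 = \frac{32}{3}$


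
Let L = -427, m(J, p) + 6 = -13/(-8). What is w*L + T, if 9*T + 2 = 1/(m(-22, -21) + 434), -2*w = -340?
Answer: -2245433336/30933 ≈ -72590.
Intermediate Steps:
m(J, p) = -35/8 (m(J, p) = -6 - 13/(-8) = -6 - 13*(-⅛) = -6 + 13/8 = -35/8)
w = 170 (w = -½*(-340) = 170)
T = -6866/30933 (T = -2/9 + 1/(9*(-35/8 + 434)) = -2/9 + 1/(9*(3437/8)) = -2/9 + (⅑)*(8/3437) = -2/9 + 8/30933 = -6866/30933 ≈ -0.22196)
w*L + T = 170*(-427) - 6866/30933 = -72590 - 6866/30933 = -2245433336/30933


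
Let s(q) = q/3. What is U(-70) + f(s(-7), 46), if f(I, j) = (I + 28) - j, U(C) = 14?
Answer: -19/3 ≈ -6.3333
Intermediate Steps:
s(q) = q/3 (s(q) = q*(⅓) = q/3)
f(I, j) = 28 + I - j (f(I, j) = (28 + I) - j = 28 + I - j)
U(-70) + f(s(-7), 46) = 14 + (28 + (⅓)*(-7) - 1*46) = 14 + (28 - 7/3 - 46) = 14 - 61/3 = -19/3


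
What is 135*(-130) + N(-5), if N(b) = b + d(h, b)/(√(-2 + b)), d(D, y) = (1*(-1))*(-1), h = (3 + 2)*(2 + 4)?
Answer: -17555 - I*√7/7 ≈ -17555.0 - 0.37796*I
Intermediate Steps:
h = 30 (h = 5*6 = 30)
d(D, y) = 1 (d(D, y) = -1*(-1) = 1)
N(b) = b + (-2 + b)^(-½) (N(b) = b + 1/√(-2 + b) = b + (-2 + b)^(-½))
135*(-130) + N(-5) = 135*(-130) + (-5 + (-2 - 5)^(-½)) = -17550 + (-5 + (-7)^(-½)) = -17550 + (-5 - I*√7/7) = -17555 - I*√7/7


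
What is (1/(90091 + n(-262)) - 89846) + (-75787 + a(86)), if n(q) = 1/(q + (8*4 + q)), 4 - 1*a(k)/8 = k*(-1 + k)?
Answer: -9932339009959/44324771 ≈ -2.2408e+5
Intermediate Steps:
a(k) = 32 - 8*k*(-1 + k)
n(q) = 1/(32 + 2*q) (n(q) = 1/(q + (32 + q)) = 1/(32 + 2*q))
(1/(90091 + n(-262)) - 89846) + (-75787 + a(86)) = (1/(90091 + 1/(2*(16 - 262))) - 89846) + (-75787 + (32 - 8*86² + 8*86)) = (1/(90091 + (½)/(-246)) - 89846) + (-75787 + (32 - 8*7396 + 688)) = (1/(90091 + (½)*(-1/246)) - 89846) + (-75787 + (32 - 59168 + 688)) = (1/(90091 - 1/492) - 89846) + (-75787 - 58448) = (1/(44324771/492) - 89846) - 134235 = (492/44324771 - 89846) - 134235 = -3982403374774/44324771 - 134235 = -9932339009959/44324771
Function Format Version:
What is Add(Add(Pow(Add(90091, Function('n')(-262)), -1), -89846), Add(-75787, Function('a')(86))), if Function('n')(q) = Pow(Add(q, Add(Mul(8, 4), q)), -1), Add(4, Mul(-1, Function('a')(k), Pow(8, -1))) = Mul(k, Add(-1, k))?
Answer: Rational(-9932339009959, 44324771) ≈ -2.2408e+5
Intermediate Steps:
Function('a')(k) = Add(32, Mul(-8, k, Add(-1, k))) (Function('a')(k) = Add(32, Mul(-8, Mul(k, Add(-1, k)))) = Add(32, Mul(-8, k, Add(-1, k))))
Function('n')(q) = Pow(Add(32, Mul(2, q)), -1) (Function('n')(q) = Pow(Add(q, Add(32, q)), -1) = Pow(Add(32, Mul(2, q)), -1))
Add(Add(Pow(Add(90091, Function('n')(-262)), -1), -89846), Add(-75787, Function('a')(86))) = Add(Add(Pow(Add(90091, Mul(Rational(1, 2), Pow(Add(16, -262), -1))), -1), -89846), Add(-75787, Add(32, Mul(-8, Pow(86, 2)), Mul(8, 86)))) = Add(Add(Pow(Add(90091, Mul(Rational(1, 2), Pow(-246, -1))), -1), -89846), Add(-75787, Add(32, Mul(-8, 7396), 688))) = Add(Add(Pow(Add(90091, Mul(Rational(1, 2), Rational(-1, 246))), -1), -89846), Add(-75787, Add(32, -59168, 688))) = Add(Add(Pow(Add(90091, Rational(-1, 492)), -1), -89846), Add(-75787, -58448)) = Add(Add(Pow(Rational(44324771, 492), -1), -89846), -134235) = Add(Add(Rational(492, 44324771), -89846), -134235) = Add(Rational(-3982403374774, 44324771), -134235) = Rational(-9932339009959, 44324771)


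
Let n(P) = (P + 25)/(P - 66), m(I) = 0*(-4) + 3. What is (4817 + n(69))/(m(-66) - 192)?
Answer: -14545/567 ≈ -25.653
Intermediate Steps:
m(I) = 3 (m(I) = 0 + 3 = 3)
n(P) = (25 + P)/(-66 + P)
(4817 + n(69))/(m(-66) - 192) = (4817 + (25 + 69)/(-66 + 69))/(3 - 192) = (4817 + 94/3)/(-189) = (4817 + (1/3)*94)*(-1/189) = (4817 + 94/3)*(-1/189) = (14545/3)*(-1/189) = -14545/567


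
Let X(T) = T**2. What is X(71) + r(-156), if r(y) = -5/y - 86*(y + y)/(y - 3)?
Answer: 40283989/8268 ≈ 4872.3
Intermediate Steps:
r(y) = -5/y - 172*y/(-3 + y) (r(y) = -5/y - 86*2*y/(-3 + y) = -5/y - 172*y/(-3 + y))
X(71) + r(-156) = 71**2 + (15 - 172*(-156)**2 - 5*(-156))/((-156)*(-3 - 156)) = 5041 - 1/156*(15 - 172*24336 + 780)/(-159) = 5041 - 1/156*(-1/159)*(15 - 4185792 + 780) = 5041 - 1/156*(-1/159)*(-4184997) = 5041 - 1394999/8268 = 40283989/8268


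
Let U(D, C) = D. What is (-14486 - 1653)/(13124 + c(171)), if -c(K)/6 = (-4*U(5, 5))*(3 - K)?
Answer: 16139/7036 ≈ 2.2938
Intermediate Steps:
c(K) = 360 - 120*K (c(K) = -6*(-4*5)*(3 - K) = -(-120)*(3 - K) = -6*(-60 + 20*K) = 360 - 120*K)
(-14486 - 1653)/(13124 + c(171)) = (-14486 - 1653)/(13124 + (360 - 120*171)) = -16139/(13124 + (360 - 20520)) = -16139/(13124 - 20160) = -16139/(-7036) = -16139*(-1/7036) = 16139/7036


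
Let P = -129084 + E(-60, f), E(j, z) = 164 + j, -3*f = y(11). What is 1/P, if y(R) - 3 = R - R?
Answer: -1/128980 ≈ -7.7531e-6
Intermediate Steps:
y(R) = 3 (y(R) = 3 + (R - R) = 3 + 0 = 3)
f = -1 (f = -⅓*3 = -1)
P = -128980 (P = -129084 + (164 - 60) = -129084 + 104 = -128980)
1/P = 1/(-128980) = -1/128980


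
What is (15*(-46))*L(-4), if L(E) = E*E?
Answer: -11040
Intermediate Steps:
L(E) = E²
(15*(-46))*L(-4) = (15*(-46))*(-4)² = -690*16 = -11040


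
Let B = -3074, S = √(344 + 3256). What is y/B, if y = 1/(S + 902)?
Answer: -1/2957188 ≈ -3.3816e-7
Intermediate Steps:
S = 60 (S = √3600 = 60)
y = 1/962 (y = 1/(60 + 902) = 1/962 ≈ 0.0010395)
y/B = (1/962)/(-3074) = (1/962)*(-1/3074) = -1/2957188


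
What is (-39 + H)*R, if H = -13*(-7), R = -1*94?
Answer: -4888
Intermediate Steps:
R = -94
H = 91
(-39 + H)*R = (-39 + 91)*(-94) = 52*(-94) = -4888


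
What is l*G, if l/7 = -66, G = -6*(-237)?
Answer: -656964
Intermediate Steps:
G = 1422
l = -462 (l = 7*(-66) = -462)
l*G = -462*1422 = -656964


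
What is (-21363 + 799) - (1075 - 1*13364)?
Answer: -8275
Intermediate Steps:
(-21363 + 799) - (1075 - 1*13364) = -20564 - (1075 - 13364) = -20564 - 1*(-12289) = -20564 + 12289 = -8275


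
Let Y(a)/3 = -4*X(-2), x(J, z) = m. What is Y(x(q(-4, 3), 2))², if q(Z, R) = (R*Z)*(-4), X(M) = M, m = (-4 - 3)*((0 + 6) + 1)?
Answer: 576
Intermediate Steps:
m = -49 (m = -7*(6 + 1) = -7*7 = -49)
q(Z, R) = -4*R*Z
x(J, z) = -49
Y(a) = 24 (Y(a) = 3*(-4*(-2)) = 3*8 = 24)
Y(x(q(-4, 3), 2))² = 24² = 576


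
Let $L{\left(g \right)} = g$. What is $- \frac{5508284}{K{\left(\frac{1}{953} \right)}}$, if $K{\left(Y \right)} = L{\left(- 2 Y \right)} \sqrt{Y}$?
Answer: $2624697326 \sqrt{953} \approx 8.1026 \cdot 10^{10}$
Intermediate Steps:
$K{\left(Y \right)} = - 2 Y^{\frac{3}{2}}$ ($K{\left(Y \right)} = - 2 Y \sqrt{Y} = - 2 Y^{\frac{3}{2}}$)
$- \frac{5508284}{K{\left(\frac{1}{953} \right)}} = - \frac{5508284}{\left(-2\right) \left(\frac{1}{953}\right)^{\frac{3}{2}}} = - \frac{5508284}{\left(-2\right) \frac{\sqrt{953}}{908209}} = - \frac{5508284}{\left(- \frac{2}{908209}\right) \sqrt{953}} = - 5508284 \left(- \frac{953 \sqrt{953}}{2}\right) = 2624697326 \sqrt{953}$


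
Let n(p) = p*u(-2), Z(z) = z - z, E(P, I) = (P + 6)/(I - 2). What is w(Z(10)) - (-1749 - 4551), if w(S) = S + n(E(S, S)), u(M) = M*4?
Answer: 6324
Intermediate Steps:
E(P, I) = (6 + P)/(-2 + I)
Z(z) = 0
u(M) = 4*M
n(p) = -8*p (n(p) = p*(4*(-2)) = p*(-8) = -8*p)
w(S) = S - 8*(6 + S)/(-2 + S)
w(Z(10)) - (-1749 - 4551) = (-48 + 0**2 - 10*0)/(-2 + 0) - (-1749 - 4551) = (-48 + 0 + 0)/(-2) - 1*(-6300) = -1/2*(-48) + 6300 = 24 + 6300 = 6324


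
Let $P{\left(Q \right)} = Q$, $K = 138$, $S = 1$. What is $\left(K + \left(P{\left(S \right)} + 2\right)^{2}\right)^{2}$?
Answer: $21609$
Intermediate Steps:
$\left(K + \left(P{\left(S \right)} + 2\right)^{2}\right)^{2} = \left(138 + \left(1 + 2\right)^{2}\right)^{2} = \left(138 + 3^{2}\right)^{2} = \left(138 + 9\right)^{2} = 147^{2} = 21609$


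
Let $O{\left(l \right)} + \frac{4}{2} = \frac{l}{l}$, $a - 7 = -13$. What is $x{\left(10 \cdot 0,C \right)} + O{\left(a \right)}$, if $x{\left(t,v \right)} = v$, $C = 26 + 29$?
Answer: $54$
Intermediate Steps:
$a = -6$ ($a = 7 - 13 = -6$)
$C = 55$
$O{\left(l \right)} = -1$ ($O{\left(l \right)} = -2 + \frac{l}{l} = -2 + 1 = -1$)
$x{\left(10 \cdot 0,C \right)} + O{\left(a \right)} = 55 - 1 = 54$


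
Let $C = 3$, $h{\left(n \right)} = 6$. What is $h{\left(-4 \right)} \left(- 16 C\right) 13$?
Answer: $-3744$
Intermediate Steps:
$h{\left(-4 \right)} \left(- 16 C\right) 13 = 6 \left(\left(-16\right) 3\right) 13 = 6 \left(-48\right) 13 = \left(-288\right) 13 = -3744$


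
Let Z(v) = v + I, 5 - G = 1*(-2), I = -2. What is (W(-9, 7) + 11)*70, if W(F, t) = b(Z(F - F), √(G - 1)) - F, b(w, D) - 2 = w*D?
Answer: 1540 - 140*√6 ≈ 1197.1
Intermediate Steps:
G = 7 (G = 5 - (-2) = 5 - 1*(-2) = 5 + 2 = 7)
Z(v) = -2 + v (Z(v) = v - 2 = -2 + v)
b(w, D) = 2 + D*w (b(w, D) = 2 + w*D = 2 + D*w)
W(F, t) = 2 - F - 2*√6 (W(F, t) = (2 + √(7 - 1)*(-2 + (F - F))) - F = (2 + √6*(-2 + 0)) - F = (2 + √6*(-2)) - F = (2 - 2*√6) - F = 2 - F - 2*√6)
(W(-9, 7) + 11)*70 = ((2 - 1*(-9) - 2*√6) + 11)*70 = ((2 + 9 - 2*√6) + 11)*70 = ((11 - 2*√6) + 11)*70 = (22 - 2*√6)*70 = 1540 - 140*√6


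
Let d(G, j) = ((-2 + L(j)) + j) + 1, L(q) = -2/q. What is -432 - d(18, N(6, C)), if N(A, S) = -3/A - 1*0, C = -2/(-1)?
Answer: -869/2 ≈ -434.50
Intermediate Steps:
C = 2 (C = -2*(-1) = 2)
N(A, S) = -3/A (N(A, S) = -3/A + 0 = -3/A)
d(G, j) = -1 + j - 2/j (d(G, j) = ((-2 - 2/j) + j) + 1 = (-2 + j - 2/j) + 1 = -1 + j - 2/j)
-432 - d(18, N(6, C)) = -432 - (-1 - 3/6 - 2/((-3/6))) = -432 - (-1 - 3*1/6 - 2/((-3*1/6))) = -432 - (-1 - 1/2 - 2/(-1/2)) = -432 - (-1 - 1/2 - 2*(-2)) = -432 - (-1 - 1/2 + 4) = -432 - 1*5/2 = -432 - 5/2 = -869/2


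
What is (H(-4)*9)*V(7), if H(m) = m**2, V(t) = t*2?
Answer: 2016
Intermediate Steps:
V(t) = 2*t
(H(-4)*9)*V(7) = ((-4)**2*9)*(2*7) = (16*9)*14 = 144*14 = 2016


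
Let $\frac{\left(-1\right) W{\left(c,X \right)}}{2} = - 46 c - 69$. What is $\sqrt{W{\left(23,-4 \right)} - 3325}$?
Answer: $3 i \sqrt{119} \approx 32.726 i$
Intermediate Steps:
$W{\left(c,X \right)} = 138 + 92 c$ ($W{\left(c,X \right)} = - 2 \left(- 46 c - 69\right) = - 2 \left(-69 - 46 c\right) = 138 + 92 c$)
$\sqrt{W{\left(23,-4 \right)} - 3325} = \sqrt{\left(138 + 92 \cdot 23\right) - 3325} = \sqrt{\left(138 + 2116\right) - 3325} = \sqrt{2254 - 3325} = \sqrt{-1071} = 3 i \sqrt{119}$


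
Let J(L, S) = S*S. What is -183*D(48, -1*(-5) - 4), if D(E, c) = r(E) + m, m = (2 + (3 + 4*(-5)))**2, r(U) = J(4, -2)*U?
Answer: -76311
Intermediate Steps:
J(L, S) = S**2
r(U) = 4*U (r(U) = (-2)**2*U = 4*U)
m = 225 (m = (2 + (3 - 20))**2 = (2 - 17)**2 = (-15)**2 = 225)
D(E, c) = 225 + 4*E (D(E, c) = 4*E + 225 = 225 + 4*E)
-183*D(48, -1*(-5) - 4) = -183*(225 + 4*48) = -183*(225 + 192) = -183*417 = -76311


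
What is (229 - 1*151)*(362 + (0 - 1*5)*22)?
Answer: 19656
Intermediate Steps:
(229 - 1*151)*(362 + (0 - 1*5)*22) = (229 - 151)*(362 + (0 - 5)*22) = 78*(362 - 5*22) = 78*(362 - 110) = 78*252 = 19656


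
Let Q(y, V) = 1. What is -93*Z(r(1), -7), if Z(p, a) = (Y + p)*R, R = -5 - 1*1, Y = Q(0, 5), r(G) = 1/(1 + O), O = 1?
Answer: 837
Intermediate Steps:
r(G) = ½ (r(G) = 1/(1 + 1) = 1/2 = ½)
Y = 1
R = -6 (R = -5 - 1 = -6)
Z(p, a) = -6 - 6*p (Z(p, a) = (1 + p)*(-6) = -6 - 6*p)
-93*Z(r(1), -7) = -93*(-6 - 6*½) = -93*(-6 - 3) = -93*(-9) = 837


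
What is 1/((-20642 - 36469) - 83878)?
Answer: -1/140989 ≈ -7.0927e-6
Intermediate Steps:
1/((-20642 - 36469) - 83878) = 1/(-57111 - 83878) = 1/(-140989) = -1/140989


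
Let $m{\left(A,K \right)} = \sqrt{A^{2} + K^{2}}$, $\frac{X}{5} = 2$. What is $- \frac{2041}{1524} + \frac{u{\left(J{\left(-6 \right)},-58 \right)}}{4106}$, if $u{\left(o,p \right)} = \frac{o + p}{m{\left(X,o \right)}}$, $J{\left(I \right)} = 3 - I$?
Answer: $- \frac{2041}{1524} - \frac{49 \sqrt{181}}{743186} \approx -1.3401$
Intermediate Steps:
$X = 10$ ($X = 5 \cdot 2 = 10$)
$u{\left(o,p \right)} = \frac{o + p}{\sqrt{100 + o^{2}}}$ ($u{\left(o,p \right)} = \frac{o + p}{\sqrt{10^{2} + o^{2}}} = \frac{o + p}{\sqrt{100 + o^{2}}}$)
$- \frac{2041}{1524} + \frac{u{\left(J{\left(-6 \right)},-58 \right)}}{4106} = - \frac{2041}{1524} + \frac{\frac{1}{\sqrt{100 + \left(3 - -6\right)^{2}}} \left(\left(3 - -6\right) - 58\right)}{4106} = \left(-2041\right) \frac{1}{1524} + \frac{\left(3 + 6\right) - 58}{\sqrt{100 + \left(3 + 6\right)^{2}}} \cdot \frac{1}{4106} = - \frac{2041}{1524} + \frac{9 - 58}{\sqrt{100 + 9^{2}}} \cdot \frac{1}{4106} = - \frac{2041}{1524} + \frac{1}{\sqrt{100 + 81}} \left(-49\right) \frac{1}{4106} = - \frac{2041}{1524} + \frac{1}{\sqrt{181}} \left(-49\right) \frac{1}{4106} = - \frac{2041}{1524} + \frac{\sqrt{181}}{181} \left(-49\right) \frac{1}{4106} = - \frac{2041}{1524} + - \frac{49 \sqrt{181}}{181} \cdot \frac{1}{4106} = - \frac{2041}{1524} - \frac{49 \sqrt{181}}{743186}$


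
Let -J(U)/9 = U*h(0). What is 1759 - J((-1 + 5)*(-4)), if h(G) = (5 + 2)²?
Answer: -5297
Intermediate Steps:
h(G) = 49 (h(G) = 7² = 49)
J(U) = -441*U (J(U) = -9*U*49 = -441*U)
1759 - J((-1 + 5)*(-4)) = 1759 - (-441)*(-1 + 5)*(-4) = 1759 - (-441)*4*(-4) = 1759 - (-441)*(-16) = 1759 - 1*7056 = 1759 - 7056 = -5297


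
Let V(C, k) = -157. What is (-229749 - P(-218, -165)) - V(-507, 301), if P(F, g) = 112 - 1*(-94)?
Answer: -229798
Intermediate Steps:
P(F, g) = 206 (P(F, g) = 112 + 94 = 206)
(-229749 - P(-218, -165)) - V(-507, 301) = (-229749 - 1*206) - 1*(-157) = (-229749 - 206) + 157 = -229955 + 157 = -229798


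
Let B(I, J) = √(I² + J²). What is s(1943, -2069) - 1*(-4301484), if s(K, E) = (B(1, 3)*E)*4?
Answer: 4301484 - 8276*√10 ≈ 4.2753e+6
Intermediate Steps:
s(K, E) = 4*E*√10 (s(K, E) = (√(1² + 3²)*E)*4 = (√(1 + 9)*E)*4 = (√10*E)*4 = (E*√10)*4 = 4*E*√10)
s(1943, -2069) - 1*(-4301484) = 4*(-2069)*√10 - 1*(-4301484) = -8276*√10 + 4301484 = 4301484 - 8276*√10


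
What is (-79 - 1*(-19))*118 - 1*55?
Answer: -7135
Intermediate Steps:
(-79 - 1*(-19))*118 - 1*55 = (-79 + 19)*118 - 55 = -60*118 - 55 = -7080 - 55 = -7135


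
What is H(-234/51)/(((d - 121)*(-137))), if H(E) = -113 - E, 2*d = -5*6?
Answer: -1843/316744 ≈ -0.0058186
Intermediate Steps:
d = -15 (d = (-5*6)/2 = (½)*(-30) = -15)
H(-234/51)/(((d - 121)*(-137))) = (-113 - (-234)/51)/(((-15 - 121)*(-137))) = (-113 - (-234)/51)/((-136*(-137))) = (-113 - 1*(-78/17))/18632 = (-113 + 78/17)*(1/18632) = -1843/17*1/18632 = -1843/316744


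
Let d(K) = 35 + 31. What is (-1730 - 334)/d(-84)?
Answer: -344/11 ≈ -31.273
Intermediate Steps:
d(K) = 66
(-1730 - 334)/d(-84) = (-1730 - 334)/66 = -2064*1/66 = -344/11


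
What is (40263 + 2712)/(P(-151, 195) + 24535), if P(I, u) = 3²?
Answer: 42975/24544 ≈ 1.7509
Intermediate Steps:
P(I, u) = 9
(40263 + 2712)/(P(-151, 195) + 24535) = (40263 + 2712)/(9 + 24535) = 42975/24544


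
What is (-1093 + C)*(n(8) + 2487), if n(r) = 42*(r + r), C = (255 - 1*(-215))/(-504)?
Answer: -96760521/28 ≈ -3.4557e+6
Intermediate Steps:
C = -235/252 (C = (255 + 215)*(-1/504) = 470*(-1/504) = -235/252 ≈ -0.93254)
n(r) = 84*r (n(r) = 42*(2*r) = 84*r)
(-1093 + C)*(n(8) + 2487) = (-1093 - 235/252)*(84*8 + 2487) = -275671*(672 + 2487)/252 = -275671/252*3159 = -96760521/28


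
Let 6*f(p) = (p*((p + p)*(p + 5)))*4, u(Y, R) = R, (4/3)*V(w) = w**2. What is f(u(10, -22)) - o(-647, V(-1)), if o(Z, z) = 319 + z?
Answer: -135485/12 ≈ -11290.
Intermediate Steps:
V(w) = 3*w**2/4
f(p) = 4*p**2*(5 + p)/3 (f(p) = ((p*((p + p)*(p + 5)))*4)/6 = ((p*((2*p)*(5 + p)))*4)/6 = ((p*(2*p*(5 + p)))*4)/6 = ((2*p**2*(5 + p))*4)/6 = (8*p**2*(5 + p))/6 = 4*p**2*(5 + p)/3)
f(u(10, -22)) - o(-647, V(-1)) = (4/3)*(-22)**2*(5 - 22) - (319 + (3/4)*(-1)**2) = (4/3)*484*(-17) - (319 + (3/4)*1) = -32912/3 - (319 + 3/4) = -32912/3 - 1*1279/4 = -32912/3 - 1279/4 = -135485/12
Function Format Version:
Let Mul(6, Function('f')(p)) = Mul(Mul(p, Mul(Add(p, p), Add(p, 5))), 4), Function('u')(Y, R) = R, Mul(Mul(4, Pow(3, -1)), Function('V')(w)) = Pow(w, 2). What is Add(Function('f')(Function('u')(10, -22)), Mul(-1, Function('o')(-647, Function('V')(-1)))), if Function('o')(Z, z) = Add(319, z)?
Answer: Rational(-135485, 12) ≈ -11290.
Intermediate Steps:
Function('V')(w) = Mul(Rational(3, 4), Pow(w, 2))
Function('f')(p) = Mul(Rational(4, 3), Pow(p, 2), Add(5, p)) (Function('f')(p) = Mul(Rational(1, 6), Mul(Mul(p, Mul(Add(p, p), Add(p, 5))), 4)) = Mul(Rational(1, 6), Mul(Mul(p, Mul(Mul(2, p), Add(5, p))), 4)) = Mul(Rational(1, 6), Mul(Mul(p, Mul(2, p, Add(5, p))), 4)) = Mul(Rational(1, 6), Mul(Mul(2, Pow(p, 2), Add(5, p)), 4)) = Mul(Rational(1, 6), Mul(8, Pow(p, 2), Add(5, p))) = Mul(Rational(4, 3), Pow(p, 2), Add(5, p)))
Add(Function('f')(Function('u')(10, -22)), Mul(-1, Function('o')(-647, Function('V')(-1)))) = Add(Mul(Rational(4, 3), Pow(-22, 2), Add(5, -22)), Mul(-1, Add(319, Mul(Rational(3, 4), Pow(-1, 2))))) = Add(Mul(Rational(4, 3), 484, -17), Mul(-1, Add(319, Mul(Rational(3, 4), 1)))) = Add(Rational(-32912, 3), Mul(-1, Add(319, Rational(3, 4)))) = Add(Rational(-32912, 3), Mul(-1, Rational(1279, 4))) = Add(Rational(-32912, 3), Rational(-1279, 4)) = Rational(-135485, 12)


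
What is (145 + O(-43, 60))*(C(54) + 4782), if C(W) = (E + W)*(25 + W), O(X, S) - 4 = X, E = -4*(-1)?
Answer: 992584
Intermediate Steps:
E = 4
O(X, S) = 4 + X
C(W) = (4 + W)*(25 + W)
(145 + O(-43, 60))*(C(54) + 4782) = (145 + (4 - 43))*((100 + 54**2 + 29*54) + 4782) = (145 - 39)*((100 + 2916 + 1566) + 4782) = 106*(4582 + 4782) = 106*9364 = 992584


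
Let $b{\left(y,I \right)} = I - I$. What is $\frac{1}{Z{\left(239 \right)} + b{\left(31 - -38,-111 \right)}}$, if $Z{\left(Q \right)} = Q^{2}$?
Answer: $\frac{1}{57121} \approx 1.7507 \cdot 10^{-5}$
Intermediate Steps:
$b{\left(y,I \right)} = 0$
$\frac{1}{Z{\left(239 \right)} + b{\left(31 - -38,-111 \right)}} = \frac{1}{239^{2} + 0} = \frac{1}{57121 + 0} = \frac{1}{57121}$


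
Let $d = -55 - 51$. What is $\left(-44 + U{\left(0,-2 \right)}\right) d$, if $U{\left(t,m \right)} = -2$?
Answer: $4876$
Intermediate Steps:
$d = -106$ ($d = -55 - 51 = -106$)
$\left(-44 + U{\left(0,-2 \right)}\right) d = \left(-44 - 2\right) \left(-106\right) = \left(-46\right) \left(-106\right) = 4876$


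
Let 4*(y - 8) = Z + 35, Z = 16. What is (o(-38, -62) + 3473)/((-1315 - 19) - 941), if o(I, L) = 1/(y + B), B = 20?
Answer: -566103/370825 ≈ -1.5266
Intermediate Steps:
y = 83/4 (y = 8 + (16 + 35)/4 = 8 + (¼)*51 = 8 + 51/4 = 83/4 ≈ 20.750)
o(I, L) = 4/163 (o(I, L) = 1/(83/4 + 20) = 1/(163/4) = 4/163)
(o(-38, -62) + 3473)/((-1315 - 19) - 941) = (4/163 + 3473)/((-1315 - 19) - 941) = 566103/(163*(-1334 - 941)) = (566103/163)/(-2275) = (566103/163)*(-1/2275) = -566103/370825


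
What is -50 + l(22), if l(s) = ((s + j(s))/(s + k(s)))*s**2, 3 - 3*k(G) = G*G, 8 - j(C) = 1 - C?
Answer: -94802/415 ≈ -228.44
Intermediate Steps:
j(C) = 7 + C (j(C) = 8 - (1 - C) = 8 + (-1 + C) = 7 + C)
k(G) = 1 - G**2/3 (k(G) = 1 - G*G/3 = 1 - G**2/3)
l(s) = s**2*(7 + 2*s)/(1 + s - s**2/3) (l(s) = ((s + (7 + s))/(s + (1 - s**2/3)))*s**2 = ((7 + 2*s)/(1 + s - s**2/3))*s**2 = s**2*(7 + 2*s)/(1 + s - s**2/3))
-50 + l(22) = -50 + 22**2*(21 + 6*22)/(3 - 1*22**2 + 3*22) = -50 + 484*(21 + 132)/(3 - 1*484 + 66) = -50 + 484*153/(3 - 484 + 66) = -50 + 484*153/(-415) = -50 + 484*(-1/415)*153 = -50 - 74052/415 = -94802/415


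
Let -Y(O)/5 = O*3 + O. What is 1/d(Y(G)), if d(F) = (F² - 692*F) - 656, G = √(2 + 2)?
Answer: 1/28624 ≈ 3.4936e-5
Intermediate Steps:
G = 2 (G = √4 = 2)
Y(O) = -20*O (Y(O) = -5*(O*3 + O) = -5*(3*O + O) = -20*O)
d(F) = -656 + F² - 692*F
1/d(Y(G)) = 1/(-656 + (-20*2)² - (-13840)*2) = 1/(-656 + (-40)² - 692*(-40)) = 1/(-656 + 1600 + 27680) = 1/28624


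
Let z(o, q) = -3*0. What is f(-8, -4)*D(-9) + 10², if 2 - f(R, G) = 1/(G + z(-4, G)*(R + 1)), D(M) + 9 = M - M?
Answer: 319/4 ≈ 79.750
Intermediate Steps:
z(o, q) = 0
D(M) = -9 (D(M) = -9 + (M - M) = -9 + 0 = -9)
f(R, G) = 2 - 1/G (f(R, G) = 2 - 1/(G + 0*(R + 1)) = 2 - 1/(G + 0*(1 + R)) = 2 - 1/(G + 0) = 2 - 1/G)
f(-8, -4)*D(-9) + 10² = (2 - 1/(-4))*(-9) + 10² = (2 - 1*(-¼))*(-9) + 100 = (2 + ¼)*(-9) + 100 = (9/4)*(-9) + 100 = -81/4 + 100 = 319/4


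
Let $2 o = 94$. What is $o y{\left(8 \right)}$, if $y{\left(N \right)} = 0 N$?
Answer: $0$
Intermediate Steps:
$o = 47$ ($o = \frac{1}{2} \cdot 94 = 47$)
$y{\left(N \right)} = 0$
$o y{\left(8 \right)} = 47 \cdot 0 = 0$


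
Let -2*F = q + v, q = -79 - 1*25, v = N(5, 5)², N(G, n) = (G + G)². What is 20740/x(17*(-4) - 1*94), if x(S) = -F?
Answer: 5185/1237 ≈ 4.1916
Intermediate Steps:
N(G, n) = 4*G² (N(G, n) = (2*G)² = 4*G²)
v = 10000 (v = (4*5²)² = (4*25)² = 100² = 10000)
q = -104 (q = -79 - 25 = -104)
F = -4948 (F = -(-104 + 10000)/2 = -½*9896 = -4948)
x(S) = 4948 (x(S) = -1*(-4948) = 4948)
20740/x(17*(-4) - 1*94) = 20740/4948 = 20740*(1/4948) = 5185/1237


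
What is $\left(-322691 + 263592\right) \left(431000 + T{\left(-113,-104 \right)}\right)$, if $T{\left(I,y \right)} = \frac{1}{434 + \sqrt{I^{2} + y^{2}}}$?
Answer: $- \frac{4196992398447966}{164771} + \frac{59099 \sqrt{23585}}{164771} \approx -2.5472 \cdot 10^{10}$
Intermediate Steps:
$\left(-322691 + 263592\right) \left(431000 + T{\left(-113,-104 \right)}\right) = \left(-322691 + 263592\right) \left(431000 + \frac{1}{434 + \sqrt{\left(-113\right)^{2} + \left(-104\right)^{2}}}\right) = - 59099 \left(431000 + \frac{1}{434 + \sqrt{12769 + 10816}}\right) = - 59099 \left(431000 + \frac{1}{434 + \sqrt{23585}}\right) = -25471669000 - \frac{59099}{434 + \sqrt{23585}}$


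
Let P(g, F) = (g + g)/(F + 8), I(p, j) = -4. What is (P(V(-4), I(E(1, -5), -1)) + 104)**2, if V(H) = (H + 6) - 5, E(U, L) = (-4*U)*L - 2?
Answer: 42025/4 ≈ 10506.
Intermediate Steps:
E(U, L) = -2 - 4*L*U (E(U, L) = -4*L*U - 2 = -2 - 4*L*U)
V(H) = 1 + H (V(H) = (6 + H) - 5 = 1 + H)
P(g, F) = 2*g/(8 + F) (P(g, F) = (2*g)/(8 + F) = 2*g/(8 + F))
(P(V(-4), I(E(1, -5), -1)) + 104)**2 = (2*(1 - 4)/(8 - 4) + 104)**2 = (2*(-3)/4 + 104)**2 = (2*(-3)*(1/4) + 104)**2 = (-3/2 + 104)**2 = (205/2)**2 = 42025/4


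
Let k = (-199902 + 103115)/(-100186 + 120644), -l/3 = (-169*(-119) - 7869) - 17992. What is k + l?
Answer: 352803713/20458 ≈ 17245.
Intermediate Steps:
l = 17250 (l = -3*((-169*(-119) - 7869) - 17992) = -3*((20111 - 7869) - 17992) = -3*(12242 - 17992) = -3*(-5750) = 17250)
k = -96787/20458 ≈ -4.7310
k + l = -96787/20458 + 17250 = 352803713/20458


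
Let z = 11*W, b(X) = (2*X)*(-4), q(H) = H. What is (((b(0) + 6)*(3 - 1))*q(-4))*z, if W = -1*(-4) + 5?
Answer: -4752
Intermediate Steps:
W = 9 (W = 4 + 5 = 9)
b(X) = -8*X
z = 99 (z = 11*9 = 99)
(((b(0) + 6)*(3 - 1))*q(-4))*z = (((-8*0 + 6)*(3 - 1))*(-4))*99 = (((0 + 6)*2)*(-4))*99 = ((6*2)*(-4))*99 = (12*(-4))*99 = -48*99 = -4752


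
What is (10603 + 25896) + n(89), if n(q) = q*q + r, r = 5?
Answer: 44425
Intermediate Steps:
n(q) = 5 + q² (n(q) = q*q + 5 = q² + 5 = 5 + q²)
(10603 + 25896) + n(89) = (10603 + 25896) + (5 + 89²) = 36499 + (5 + 7921) = 36499 + 7926 = 44425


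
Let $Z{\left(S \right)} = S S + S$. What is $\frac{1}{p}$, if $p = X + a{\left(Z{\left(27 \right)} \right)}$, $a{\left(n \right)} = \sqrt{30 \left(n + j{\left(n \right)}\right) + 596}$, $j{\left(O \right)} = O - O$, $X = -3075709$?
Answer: $- \frac{3075709}{9459985829405} - \frac{46 \sqrt{11}}{9459985829405} \approx -3.2514 \cdot 10^{-7}$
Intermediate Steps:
$j{\left(O \right)} = 0$
$Z{\left(S \right)} = S + S^{2}$ ($Z{\left(S \right)} = S^{2} + S = S + S^{2}$)
$a{\left(n \right)} = \sqrt{596 + 30 n}$ ($a{\left(n \right)} = \sqrt{30 \left(n + 0\right) + 596} = \sqrt{30 n + 596} = \sqrt{596 + 30 n}$)
$p = -3075709 + 46 \sqrt{11}$ ($p = -3075709 + \sqrt{596 + 30 \cdot 27 \left(1 + 27\right)} = -3075709 + \sqrt{596 + 30 \cdot 27 \cdot 28} = -3075709 + \sqrt{596 + 30 \cdot 756} = -3075709 + \sqrt{596 + 22680} = -3075709 + \sqrt{23276} = -3075709 + 46 \sqrt{11} \approx -3.0756 \cdot 10^{6}$)
$\frac{1}{p} = \frac{1}{-3075709 + 46 \sqrt{11}}$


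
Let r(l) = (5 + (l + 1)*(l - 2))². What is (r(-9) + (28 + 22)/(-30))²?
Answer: 672987364/9 ≈ 7.4776e+7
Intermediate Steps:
r(l) = (5 + (1 + l)*(-2 + l))²
(r(-9) + (28 + 22)/(-30))² = ((3 + (-9)² - 1*(-9))² + (28 + 22)/(-30))² = ((3 + 81 + 9)² + 50*(-1/30))² = (93² - 5/3)² = (8649 - 5/3)² = (25942/3)² = 672987364/9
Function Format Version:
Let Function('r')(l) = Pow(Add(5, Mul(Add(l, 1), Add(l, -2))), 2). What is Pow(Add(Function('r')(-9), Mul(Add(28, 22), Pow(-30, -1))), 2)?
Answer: Rational(672987364, 9) ≈ 7.4776e+7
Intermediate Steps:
Function('r')(l) = Pow(Add(5, Mul(Add(1, l), Add(-2, l))), 2)
Pow(Add(Function('r')(-9), Mul(Add(28, 22), Pow(-30, -1))), 2) = Pow(Add(Pow(Add(3, Pow(-9, 2), Mul(-1, -9)), 2), Mul(Add(28, 22), Pow(-30, -1))), 2) = Pow(Add(Pow(Add(3, 81, 9), 2), Mul(50, Rational(-1, 30))), 2) = Pow(Add(Pow(93, 2), Rational(-5, 3)), 2) = Pow(Add(8649, Rational(-5, 3)), 2) = Pow(Rational(25942, 3), 2) = Rational(672987364, 9)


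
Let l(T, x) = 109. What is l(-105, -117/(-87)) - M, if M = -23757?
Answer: 23866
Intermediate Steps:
l(-105, -117/(-87)) - M = 109 - 1*(-23757) = 109 + 23757 = 23866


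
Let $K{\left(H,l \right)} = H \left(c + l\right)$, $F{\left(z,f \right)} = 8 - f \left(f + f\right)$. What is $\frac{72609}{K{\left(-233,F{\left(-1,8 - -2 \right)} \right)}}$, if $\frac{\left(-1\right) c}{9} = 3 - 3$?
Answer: $\frac{24203}{14912} \approx 1.6231$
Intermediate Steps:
$c = 0$ ($c = - 9 \left(3 - 3\right) = \left(-9\right) 0 = 0$)
$F{\left(z,f \right)} = 8 - 2 f^{2}$ ($F{\left(z,f \right)} = 8 - f 2 f = 8 - 2 f^{2}$)
$K{\left(H,l \right)} = H l$ ($K{\left(H,l \right)} = H \left(0 + l\right) = H l$)
$\frac{72609}{K{\left(-233,F{\left(-1,8 - -2 \right)} \right)}} = \frac{72609}{\left(-233\right) \left(8 - 2 \left(8 - -2\right)^{2}\right)} = \frac{72609}{\left(-233\right) \left(8 - 2 \left(8 + 2\right)^{2}\right)} = \frac{72609}{\left(-233\right) \left(8 - 2 \cdot 10^{2}\right)} = \frac{72609}{\left(-233\right) \left(8 - 200\right)} = \frac{72609}{\left(-233\right) \left(-192\right)} = \frac{72609}{44736} = 72609 \cdot \frac{1}{44736} = \frac{24203}{14912}$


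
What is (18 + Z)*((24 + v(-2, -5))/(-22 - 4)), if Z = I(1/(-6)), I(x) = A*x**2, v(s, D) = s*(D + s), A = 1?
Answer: -12331/468 ≈ -26.348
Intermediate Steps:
I(x) = x**2 (I(x) = 1*x**2 = x**2)
Z = 1/36 (Z = (1/(-6))**2 = (-1/6)**2 = 1/36 ≈ 0.027778)
(18 + Z)*((24 + v(-2, -5))/(-22 - 4)) = (18 + 1/36)*((24 - 2*(-5 - 2))/(-22 - 4)) = 649*((24 - 2*(-7))/(-26))/36 = 649*((24 + 14)*(-1/26))/36 = 649*(38*(-1/26))/36 = (649/36)*(-19/13) = -12331/468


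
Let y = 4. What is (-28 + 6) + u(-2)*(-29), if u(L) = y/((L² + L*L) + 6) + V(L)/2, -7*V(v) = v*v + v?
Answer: -183/7 ≈ -26.143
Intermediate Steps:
V(v) = -v/7 - v²/7 (V(v) = -(v*v + v)/7 = -(v² + v)/7 = -(v + v²)/7 = -v/7 - v²/7)
u(L) = 4/(6 + 2*L²) - L*(1 + L)/14 (u(L) = 4/((L² + L*L) + 6) - L*(1 + L)/7/2 = 4/((L² + L²) + 6) - L*(1 + L)/7*(½) = 4/(2*L² + 6) - L*(1 + L)/14 = 4/(6 + 2*L²) - L*(1 + L)/14)
(-28 + 6) + u(-2)*(-29) = (-28 + 6) + ((28 - 1*(-2)³*(1 - 2) - 3*(-2)*(1 - 2))/(14*(3 + (-2)²)))*(-29) = -22 + ((28 - 1*(-8)*(-1) - 3*(-2)*(-1))/(14*(3 + 4)))*(-29) = -22 + ((1/14)*(28 - 8 - 6)/7)*(-29) = -22 + ((1/14)*(⅐)*14)*(-29) = -22 + (⅐)*(-29) = -22 - 29/7 = -183/7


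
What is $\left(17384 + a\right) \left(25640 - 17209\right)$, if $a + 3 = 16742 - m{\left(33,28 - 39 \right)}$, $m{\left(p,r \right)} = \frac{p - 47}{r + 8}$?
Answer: $\frac{862955005}{3} \approx 2.8765 \cdot 10^{8}$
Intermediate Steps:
$m{\left(p,r \right)} = \frac{-47 + p}{8 + r}$
$a = \frac{50203}{3}$ ($a = -3 + \left(16742 - \frac{-47 + 33}{8 + \left(28 - 39\right)}\right) = -3 + \left(16742 - \frac{1}{8 - 11} \left(-14\right)\right) = -3 + \left(16742 - \frac{1}{-3} \left(-14\right)\right) = -3 + \left(16742 - \left(- \frac{1}{3}\right) \left(-14\right)\right) = -3 + \left(16742 - \frac{14}{3}\right) = -3 + \frac{50212}{3} = \frac{50203}{3} \approx 16734.0$)
$\left(17384 + a\right) \left(25640 - 17209\right) = \left(17384 + \frac{50203}{3}\right) \left(25640 - 17209\right) = \frac{102355}{3} \cdot 8431 = \frac{862955005}{3}$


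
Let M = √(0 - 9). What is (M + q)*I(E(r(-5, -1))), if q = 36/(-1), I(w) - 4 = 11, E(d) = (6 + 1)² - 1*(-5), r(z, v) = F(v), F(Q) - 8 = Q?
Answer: -540 + 45*I ≈ -540.0 + 45.0*I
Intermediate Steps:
F(Q) = 8 + Q
r(z, v) = 8 + v
E(d) = 54 (E(d) = 7² + 5 = 49 + 5 = 54)
I(w) = 15 (I(w) = 4 + 11 = 15)
M = 3*I (M = √(-9) = 3*I ≈ 3.0*I)
q = -36 (q = 36*(-1) = -36)
(M + q)*I(E(r(-5, -1))) = (3*I - 36)*15 = (-36 + 3*I)*15 = -540 + 45*I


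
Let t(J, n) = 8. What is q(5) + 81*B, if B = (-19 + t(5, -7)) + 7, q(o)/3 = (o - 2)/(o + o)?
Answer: -3231/10 ≈ -323.10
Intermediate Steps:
q(o) = 3*(-2 + o)/(2*o) (q(o) = 3*((o - 2)/(o + o)) = 3*((-2 + o)/((2*o))) = 3*((-2 + o)*(1/(2*o))) = 3*((-2 + o)/(2*o)) = 3*(-2 + o)/(2*o))
B = -4 (B = (-19 + 8) + 7 = -11 + 7 = -4)
q(5) + 81*B = (3/2 - 3/5) + 81*(-4) = (3/2 - 3*⅕) - 324 = (3/2 - ⅗) - 324 = 9/10 - 324 = -3231/10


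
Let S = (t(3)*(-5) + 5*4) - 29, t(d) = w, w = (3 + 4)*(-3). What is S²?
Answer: 9216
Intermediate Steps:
w = -21 (w = 7*(-3) = -21)
t(d) = -21
S = 96 (S = (-21*(-5) + 5*4) - 29 = (105 + 20) - 29 = 125 - 29 = 96)
S² = 96² = 9216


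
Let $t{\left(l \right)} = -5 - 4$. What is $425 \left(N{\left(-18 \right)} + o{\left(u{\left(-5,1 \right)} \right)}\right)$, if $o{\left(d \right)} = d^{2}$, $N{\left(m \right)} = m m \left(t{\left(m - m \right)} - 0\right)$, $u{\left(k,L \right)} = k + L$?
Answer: $-1232500$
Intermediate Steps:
$u{\left(k,L \right)} = L + k$
$t{\left(l \right)} = -9$ ($t{\left(l \right)} = -5 - 4 = -9$)
$N{\left(m \right)} = - 9 m^{2}$ ($N{\left(m \right)} = m m \left(-9 - 0\right) = m^{2} \left(-9 + 0\right) = m^{2} \left(-9\right) = - 9 m^{2}$)
$425 \left(N{\left(-18 \right)} + o{\left(u{\left(-5,1 \right)} \right)}\right) = 425 \left(- 9 \left(-18\right)^{2} + \left(1 - 5\right)^{2}\right) = 425 \left(\left(-9\right) 324 + \left(-4\right)^{2}\right) = 425 \left(-2916 + 16\right) = 425 \left(-2900\right) = -1232500$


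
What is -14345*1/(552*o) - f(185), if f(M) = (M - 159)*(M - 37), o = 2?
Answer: -4262537/1104 ≈ -3861.0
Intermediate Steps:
f(M) = (-159 + M)*(-37 + M)
-14345*1/(552*o) - f(185) = -14345/(-24*2*(-23)) - (5883 + 185² - 196*185) = -14345/((-48*(-23))) - (5883 + 34225 - 36260) = -14345/1104 - 1*3848 = -14345*1/1104 - 3848 = -14345/1104 - 3848 = -4262537/1104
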